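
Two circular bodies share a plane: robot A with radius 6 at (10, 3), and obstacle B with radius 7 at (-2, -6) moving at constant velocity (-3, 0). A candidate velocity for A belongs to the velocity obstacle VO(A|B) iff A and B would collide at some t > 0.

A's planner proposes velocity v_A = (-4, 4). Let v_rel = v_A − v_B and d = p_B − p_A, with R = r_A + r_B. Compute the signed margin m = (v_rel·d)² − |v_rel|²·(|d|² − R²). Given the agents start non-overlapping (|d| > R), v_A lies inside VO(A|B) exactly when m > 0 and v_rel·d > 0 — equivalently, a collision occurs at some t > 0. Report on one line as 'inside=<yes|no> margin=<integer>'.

d = (-12, -9),  |d|² = 225;  R = 6+7 = 13,  c = 225−13² = 56
v_rel = (-1, 4),  |v_rel|² = 17;  v_rel·d = (-1)·(-12) + (4)·(-9) = -24
17·t² + 48·t + 56 = 0  ⇒  m = (-24)² − 17·56 = -376
m = -376 < 0,  v_rel·d = -24 < 0  ⇒  outside

inside=no margin=-376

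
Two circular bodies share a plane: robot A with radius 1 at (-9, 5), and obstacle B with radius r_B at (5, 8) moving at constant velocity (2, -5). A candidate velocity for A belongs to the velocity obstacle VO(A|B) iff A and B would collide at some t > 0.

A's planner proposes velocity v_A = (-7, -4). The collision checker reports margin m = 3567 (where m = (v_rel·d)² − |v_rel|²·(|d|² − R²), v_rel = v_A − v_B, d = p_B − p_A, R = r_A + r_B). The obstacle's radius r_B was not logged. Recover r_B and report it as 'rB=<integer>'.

m = 3567
d = (14, 3);  v_rel = (-9, 1),  |v_rel|² = 82
v_rel×d = (-9)·(3) − (1)·(14) = -41
since m = R²·82 − (-41)²:  R² = (1681 + 3567) / 82 = 64
R = √64 = 8  ⇒  r_B = 8 − 1 = 7

rB=7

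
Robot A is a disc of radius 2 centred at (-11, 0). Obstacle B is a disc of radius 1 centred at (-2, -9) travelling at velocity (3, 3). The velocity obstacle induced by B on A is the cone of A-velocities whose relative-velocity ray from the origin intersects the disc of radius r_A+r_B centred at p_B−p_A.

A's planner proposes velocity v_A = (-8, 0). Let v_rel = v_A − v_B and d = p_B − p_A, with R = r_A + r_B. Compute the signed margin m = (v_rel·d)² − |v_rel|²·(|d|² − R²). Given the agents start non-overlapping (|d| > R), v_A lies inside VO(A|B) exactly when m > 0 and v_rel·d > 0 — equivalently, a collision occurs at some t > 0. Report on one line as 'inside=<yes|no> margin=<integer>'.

d = (9, -9),  |d|² = 162;  R = 2+1 = 3,  c = 162−3² = 153
v_rel = (-11, -3),  |v_rel|² = 130;  v_rel·d = (-11)·(9) + (-3)·(-9) = -72
130·t² + 144·t + 153 = 0  ⇒  m = (-72)² − 130·153 = -14706
m = -14706 < 0,  v_rel·d = -72 < 0  ⇒  outside

inside=no margin=-14706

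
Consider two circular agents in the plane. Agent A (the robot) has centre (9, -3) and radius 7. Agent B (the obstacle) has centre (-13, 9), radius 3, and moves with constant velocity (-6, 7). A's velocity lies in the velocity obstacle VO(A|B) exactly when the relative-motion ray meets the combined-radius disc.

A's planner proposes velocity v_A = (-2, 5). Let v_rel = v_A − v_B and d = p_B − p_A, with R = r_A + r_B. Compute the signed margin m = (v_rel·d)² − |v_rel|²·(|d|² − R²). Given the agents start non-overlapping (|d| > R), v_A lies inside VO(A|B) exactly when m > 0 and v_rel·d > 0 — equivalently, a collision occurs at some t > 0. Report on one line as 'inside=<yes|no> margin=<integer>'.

d = (-22, 12),  |d|² = 628;  R = 7+3 = 10,  c = 628−10² = 528
v_rel = (4, -2),  |v_rel|² = 20;  v_rel·d = (4)·(-22) + (-2)·(12) = -112
20·t² + 224·t + 528 = 0  ⇒  m = (-112)² − 20·528 = 1984
m = 1984 > 0,  v_rel·d = -112 < 0  ⇒  outside

inside=no margin=1984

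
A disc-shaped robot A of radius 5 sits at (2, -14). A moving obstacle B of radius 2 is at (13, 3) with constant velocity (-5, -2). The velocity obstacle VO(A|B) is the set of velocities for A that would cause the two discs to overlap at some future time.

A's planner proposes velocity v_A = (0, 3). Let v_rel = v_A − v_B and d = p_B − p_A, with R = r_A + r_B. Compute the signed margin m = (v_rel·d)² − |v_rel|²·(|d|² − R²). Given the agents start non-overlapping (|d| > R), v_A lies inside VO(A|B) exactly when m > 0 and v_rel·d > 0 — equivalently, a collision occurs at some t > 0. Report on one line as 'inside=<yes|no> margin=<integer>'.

d = (11, 17),  |d|² = 410;  R = 5+2 = 7,  c = 410−7² = 361
v_rel = (5, 5),  |v_rel|² = 50;  v_rel·d = (5)·(11) + (5)·(17) = 140
50·t² − 280·t + 361 = 0  ⇒  m = 140² − 50·361 = 1550
m = 1550 > 0,  v_rel·d = 140 > 0  ⇒  inside

inside=yes margin=1550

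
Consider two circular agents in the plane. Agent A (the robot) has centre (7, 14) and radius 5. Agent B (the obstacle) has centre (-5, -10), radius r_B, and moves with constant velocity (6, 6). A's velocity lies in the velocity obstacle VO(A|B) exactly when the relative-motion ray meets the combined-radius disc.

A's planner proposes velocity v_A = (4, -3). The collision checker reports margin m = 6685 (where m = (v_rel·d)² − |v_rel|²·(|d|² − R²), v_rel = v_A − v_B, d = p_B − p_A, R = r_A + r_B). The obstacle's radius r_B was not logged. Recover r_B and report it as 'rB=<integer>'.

m = 6685
d = (-12, -24);  v_rel = (-2, -9),  |v_rel|² = 85
v_rel×d = (-2)·(-24) − (-9)·(-12) = -60
since m = R²·85 − (-60)²:  R² = (3600 + 6685) / 85 = 121
R = √121 = 11  ⇒  r_B = 11 − 5 = 6

rB=6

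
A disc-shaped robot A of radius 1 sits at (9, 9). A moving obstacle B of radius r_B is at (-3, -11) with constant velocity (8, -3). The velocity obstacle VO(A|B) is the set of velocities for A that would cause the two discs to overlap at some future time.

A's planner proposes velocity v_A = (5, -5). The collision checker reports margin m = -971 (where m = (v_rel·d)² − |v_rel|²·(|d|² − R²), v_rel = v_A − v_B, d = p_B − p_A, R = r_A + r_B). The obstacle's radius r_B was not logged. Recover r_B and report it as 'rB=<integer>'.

m = -971
d = (-12, -20);  v_rel = (-3, -2),  |v_rel|² = 13
v_rel×d = (-3)·(-20) − (-2)·(-12) = 36
since m = R²·13 − 36²:  R² = (1296 + -971) / 13 = 25
R = √25 = 5  ⇒  r_B = 5 − 1 = 4

rB=4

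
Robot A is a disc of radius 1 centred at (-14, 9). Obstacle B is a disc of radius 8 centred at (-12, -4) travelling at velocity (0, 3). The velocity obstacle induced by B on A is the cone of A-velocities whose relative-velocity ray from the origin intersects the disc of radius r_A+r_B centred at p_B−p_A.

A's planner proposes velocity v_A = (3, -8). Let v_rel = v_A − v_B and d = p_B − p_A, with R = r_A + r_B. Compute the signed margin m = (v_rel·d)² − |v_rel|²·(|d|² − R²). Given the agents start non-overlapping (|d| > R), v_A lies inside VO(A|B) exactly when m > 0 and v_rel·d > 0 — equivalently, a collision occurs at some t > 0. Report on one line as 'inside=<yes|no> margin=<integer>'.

d = (2, -13),  |d|² = 173;  R = 1+8 = 9,  c = 173−9² = 92
v_rel = (3, -11),  |v_rel|² = 130;  v_rel·d = (3)·(2) + (-11)·(-13) = 149
130·t² − 298·t + 92 = 0  ⇒  m = 149² − 130·92 = 10241
m = 10241 > 0,  v_rel·d = 149 > 0  ⇒  inside

inside=yes margin=10241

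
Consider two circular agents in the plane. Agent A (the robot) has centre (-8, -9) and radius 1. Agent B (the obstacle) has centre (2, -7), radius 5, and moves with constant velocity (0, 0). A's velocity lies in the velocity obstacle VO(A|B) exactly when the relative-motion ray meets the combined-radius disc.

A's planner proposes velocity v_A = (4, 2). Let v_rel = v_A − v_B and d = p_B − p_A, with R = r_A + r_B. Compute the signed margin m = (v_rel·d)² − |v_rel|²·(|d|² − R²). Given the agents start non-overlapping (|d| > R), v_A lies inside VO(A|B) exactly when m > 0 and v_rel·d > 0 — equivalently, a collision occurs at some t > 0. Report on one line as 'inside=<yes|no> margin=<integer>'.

d = (10, 2),  |d|² = 104;  R = 1+5 = 6,  c = 104−6² = 68
v_rel = (4, 2),  |v_rel|² = 20;  v_rel·d = (4)·(10) + (2)·(2) = 44
20·t² − 88·t + 68 = 0  ⇒  m = 44² − 20·68 = 576
m = 576 > 0,  v_rel·d = 44 > 0  ⇒  inside

inside=yes margin=576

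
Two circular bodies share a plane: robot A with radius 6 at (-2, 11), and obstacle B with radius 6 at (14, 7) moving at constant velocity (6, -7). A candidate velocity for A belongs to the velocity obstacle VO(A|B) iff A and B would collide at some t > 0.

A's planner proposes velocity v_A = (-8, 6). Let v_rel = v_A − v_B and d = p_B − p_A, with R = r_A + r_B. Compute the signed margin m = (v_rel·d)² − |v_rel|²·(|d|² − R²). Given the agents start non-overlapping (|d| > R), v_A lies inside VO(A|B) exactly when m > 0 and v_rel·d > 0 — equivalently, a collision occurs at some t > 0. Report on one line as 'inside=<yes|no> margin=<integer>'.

d = (16, -4),  |d|² = 272;  R = 6+6 = 12,  c = 272−12² = 128
v_rel = (-14, 13),  |v_rel|² = 365;  v_rel·d = (-14)·(16) + (13)·(-4) = -276
365·t² + 552·t + 128 = 0  ⇒  m = (-276)² − 365·128 = 29456
m = 29456 > 0,  v_rel·d = -276 < 0  ⇒  outside

inside=no margin=29456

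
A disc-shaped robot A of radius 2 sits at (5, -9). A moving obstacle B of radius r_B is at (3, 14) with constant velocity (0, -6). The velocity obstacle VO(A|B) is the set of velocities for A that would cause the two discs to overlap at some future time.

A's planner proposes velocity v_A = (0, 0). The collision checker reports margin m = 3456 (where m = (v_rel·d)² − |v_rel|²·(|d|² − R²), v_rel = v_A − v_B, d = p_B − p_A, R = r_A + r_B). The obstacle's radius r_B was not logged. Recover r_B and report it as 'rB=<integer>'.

m = 3456
d = (-2, 23);  v_rel = (0, 6),  |v_rel|² = 36
v_rel×d = (0)·(23) − (6)·(-2) = 12
since m = R²·36 − 12²:  R² = (144 + 3456) / 36 = 100
R = √100 = 10  ⇒  r_B = 10 − 2 = 8

rB=8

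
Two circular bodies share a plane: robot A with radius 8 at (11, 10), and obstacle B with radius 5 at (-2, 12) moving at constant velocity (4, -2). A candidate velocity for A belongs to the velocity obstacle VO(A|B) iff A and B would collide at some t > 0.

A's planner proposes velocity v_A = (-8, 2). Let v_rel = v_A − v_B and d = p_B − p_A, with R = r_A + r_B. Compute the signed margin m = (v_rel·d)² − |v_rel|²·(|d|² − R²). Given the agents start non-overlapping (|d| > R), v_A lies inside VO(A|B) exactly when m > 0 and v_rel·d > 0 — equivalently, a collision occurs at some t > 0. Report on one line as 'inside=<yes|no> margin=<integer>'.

d = (-13, 2),  |d|² = 173;  R = 8+5 = 13,  c = 173−13² = 4
v_rel = (-12, 4),  |v_rel|² = 160;  v_rel·d = (-12)·(-13) + (4)·(2) = 164
160·t² − 328·t + 4 = 0  ⇒  m = 164² − 160·4 = 26256
m = 26256 > 0,  v_rel·d = 164 > 0  ⇒  inside

inside=yes margin=26256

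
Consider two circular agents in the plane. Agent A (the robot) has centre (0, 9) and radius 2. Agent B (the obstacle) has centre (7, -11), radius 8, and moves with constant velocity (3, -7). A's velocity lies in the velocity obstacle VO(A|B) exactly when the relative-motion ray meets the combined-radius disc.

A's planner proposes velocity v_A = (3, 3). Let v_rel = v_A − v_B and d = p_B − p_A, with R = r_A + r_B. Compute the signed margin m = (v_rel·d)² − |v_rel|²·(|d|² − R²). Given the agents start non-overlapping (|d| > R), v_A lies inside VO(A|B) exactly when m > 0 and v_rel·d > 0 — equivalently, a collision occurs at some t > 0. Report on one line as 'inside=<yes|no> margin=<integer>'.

d = (7, -20),  |d|² = 449;  R = 2+8 = 10,  c = 449−10² = 349
v_rel = (0, 10),  |v_rel|² = 100;  v_rel·d = (0)·(7) + (10)·(-20) = -200
100·t² + 400·t + 349 = 0  ⇒  m = (-200)² − 100·349 = 5100
m = 5100 > 0,  v_rel·d = -200 < 0  ⇒  outside

inside=no margin=5100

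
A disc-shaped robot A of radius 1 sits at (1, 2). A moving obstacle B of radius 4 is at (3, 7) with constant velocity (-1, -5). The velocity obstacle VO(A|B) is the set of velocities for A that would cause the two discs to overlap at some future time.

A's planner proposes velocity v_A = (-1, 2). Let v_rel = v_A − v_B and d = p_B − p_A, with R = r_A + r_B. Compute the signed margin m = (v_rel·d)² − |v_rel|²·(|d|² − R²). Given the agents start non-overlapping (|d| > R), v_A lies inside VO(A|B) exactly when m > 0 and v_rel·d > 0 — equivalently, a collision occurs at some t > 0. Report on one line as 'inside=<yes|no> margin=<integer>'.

d = (2, 5),  |d|² = 29;  R = 1+4 = 5,  c = 29−5² = 4
v_rel = (0, 7),  |v_rel|² = 49;  v_rel·d = (0)·(2) + (7)·(5) = 35
49·t² − 70·t + 4 = 0  ⇒  m = 35² − 49·4 = 1029
m = 1029 > 0,  v_rel·d = 35 > 0  ⇒  inside

inside=yes margin=1029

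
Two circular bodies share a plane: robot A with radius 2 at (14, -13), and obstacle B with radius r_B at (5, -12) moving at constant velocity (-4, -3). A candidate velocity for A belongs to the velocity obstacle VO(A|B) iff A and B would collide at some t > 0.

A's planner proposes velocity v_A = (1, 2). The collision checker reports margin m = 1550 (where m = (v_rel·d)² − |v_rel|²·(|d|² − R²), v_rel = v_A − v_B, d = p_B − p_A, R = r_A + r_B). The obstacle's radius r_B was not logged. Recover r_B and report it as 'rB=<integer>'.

m = 1550
d = (-9, 1);  v_rel = (5, 5),  |v_rel|² = 50
v_rel×d = (5)·(1) − (5)·(-9) = 50
since m = R²·50 − 50²:  R² = (2500 + 1550) / 50 = 81
R = √81 = 9  ⇒  r_B = 9 − 2 = 7

rB=7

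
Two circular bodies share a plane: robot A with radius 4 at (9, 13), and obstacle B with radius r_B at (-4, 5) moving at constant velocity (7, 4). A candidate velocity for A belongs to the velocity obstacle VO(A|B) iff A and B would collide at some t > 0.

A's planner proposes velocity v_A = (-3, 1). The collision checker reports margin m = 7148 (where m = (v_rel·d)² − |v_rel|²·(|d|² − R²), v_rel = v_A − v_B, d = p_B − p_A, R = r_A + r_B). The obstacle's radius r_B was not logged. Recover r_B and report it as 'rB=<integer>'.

m = 7148
d = (-13, -8);  v_rel = (-10, -3),  |v_rel|² = 109
v_rel×d = (-10)·(-8) − (-3)·(-13) = 41
since m = R²·109 − 41²:  R² = (1681 + 7148) / 109 = 81
R = √81 = 9  ⇒  r_B = 9 − 4 = 5

rB=5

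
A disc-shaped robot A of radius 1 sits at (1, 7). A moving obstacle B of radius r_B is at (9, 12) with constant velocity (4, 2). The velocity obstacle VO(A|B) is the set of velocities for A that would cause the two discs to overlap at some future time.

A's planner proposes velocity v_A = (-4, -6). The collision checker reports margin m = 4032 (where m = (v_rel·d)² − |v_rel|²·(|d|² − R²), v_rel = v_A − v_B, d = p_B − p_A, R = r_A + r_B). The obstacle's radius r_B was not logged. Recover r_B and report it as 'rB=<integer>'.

m = 4032
d = (8, 5);  v_rel = (-8, -8),  |v_rel|² = 128
v_rel×d = (-8)·(5) − (-8)·(8) = 24
since m = R²·128 − 24²:  R² = (576 + 4032) / 128 = 36
R = √36 = 6  ⇒  r_B = 6 − 1 = 5

rB=5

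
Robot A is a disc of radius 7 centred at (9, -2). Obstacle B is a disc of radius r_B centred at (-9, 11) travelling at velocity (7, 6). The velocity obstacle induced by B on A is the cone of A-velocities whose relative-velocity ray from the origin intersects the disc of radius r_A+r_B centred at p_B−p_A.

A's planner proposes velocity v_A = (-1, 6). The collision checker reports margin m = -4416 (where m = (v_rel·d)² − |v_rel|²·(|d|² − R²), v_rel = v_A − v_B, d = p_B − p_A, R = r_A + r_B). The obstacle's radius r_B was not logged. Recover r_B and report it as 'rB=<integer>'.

m = -4416
d = (-18, 13);  v_rel = (-8, 0),  |v_rel|² = 64
v_rel×d = (-8)·(13) − (0)·(-18) = -104
since m = R²·64 − (-104)²:  R² = (10816 + -4416) / 64 = 100
R = √100 = 10  ⇒  r_B = 10 − 7 = 3

rB=3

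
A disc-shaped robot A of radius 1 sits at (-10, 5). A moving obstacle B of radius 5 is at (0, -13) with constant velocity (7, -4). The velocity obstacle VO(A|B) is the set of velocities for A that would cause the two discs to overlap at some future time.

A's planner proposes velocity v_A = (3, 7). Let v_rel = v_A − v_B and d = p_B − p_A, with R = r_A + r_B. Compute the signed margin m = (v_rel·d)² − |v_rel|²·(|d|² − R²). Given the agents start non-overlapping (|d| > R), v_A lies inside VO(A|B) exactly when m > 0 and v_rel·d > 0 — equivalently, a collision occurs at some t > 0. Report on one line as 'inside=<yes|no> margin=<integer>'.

d = (10, -18),  |d|² = 424;  R = 1+5 = 6,  c = 424−6² = 388
v_rel = (-4, 11),  |v_rel|² = 137;  v_rel·d = (-4)·(10) + (11)·(-18) = -238
137·t² + 476·t + 388 = 0  ⇒  m = (-238)² − 137·388 = 3488
m = 3488 > 0,  v_rel·d = -238 < 0  ⇒  outside

inside=no margin=3488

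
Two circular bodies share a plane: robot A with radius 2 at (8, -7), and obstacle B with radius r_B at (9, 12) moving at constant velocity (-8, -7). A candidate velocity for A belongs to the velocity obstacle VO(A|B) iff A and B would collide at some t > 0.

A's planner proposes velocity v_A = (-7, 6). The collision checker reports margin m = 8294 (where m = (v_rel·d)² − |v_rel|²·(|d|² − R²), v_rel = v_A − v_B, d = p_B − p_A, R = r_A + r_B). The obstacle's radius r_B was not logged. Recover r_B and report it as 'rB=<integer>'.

m = 8294
d = (1, 19);  v_rel = (1, 13),  |v_rel|² = 170
v_rel×d = (1)·(19) − (13)·(1) = 6
since m = R²·170 − 6²:  R² = (36 + 8294) / 170 = 49
R = √49 = 7  ⇒  r_B = 7 − 2 = 5

rB=5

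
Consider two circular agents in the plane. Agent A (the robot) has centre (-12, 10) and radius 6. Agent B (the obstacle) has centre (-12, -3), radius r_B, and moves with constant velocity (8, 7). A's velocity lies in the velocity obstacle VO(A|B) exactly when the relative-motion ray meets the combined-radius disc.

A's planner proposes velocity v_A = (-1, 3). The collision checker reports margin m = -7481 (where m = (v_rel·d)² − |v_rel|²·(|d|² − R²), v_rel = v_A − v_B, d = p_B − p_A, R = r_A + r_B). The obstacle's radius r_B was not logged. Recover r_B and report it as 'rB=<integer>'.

m = -7481
d = (0, -13);  v_rel = (-9, -4),  |v_rel|² = 97
v_rel×d = (-9)·(-13) − (-4)·(0) = 117
since m = R²·97 − 117²:  R² = (13689 + -7481) / 97 = 64
R = √64 = 8  ⇒  r_B = 8 − 6 = 2

rB=2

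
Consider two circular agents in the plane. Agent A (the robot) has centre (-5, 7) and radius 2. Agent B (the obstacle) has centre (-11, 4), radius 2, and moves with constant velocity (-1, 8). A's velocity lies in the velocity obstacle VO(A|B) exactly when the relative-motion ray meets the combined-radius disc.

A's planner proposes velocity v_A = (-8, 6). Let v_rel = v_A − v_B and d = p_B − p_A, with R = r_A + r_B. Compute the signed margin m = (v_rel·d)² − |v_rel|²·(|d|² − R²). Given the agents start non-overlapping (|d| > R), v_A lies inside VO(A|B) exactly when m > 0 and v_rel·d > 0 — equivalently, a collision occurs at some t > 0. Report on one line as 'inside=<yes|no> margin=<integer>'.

d = (-6, -3),  |d|² = 45;  R = 2+2 = 4,  c = 45−4² = 29
v_rel = (-7, -2),  |v_rel|² = 53;  v_rel·d = (-7)·(-6) + (-2)·(-3) = 48
53·t² − 96·t + 29 = 0  ⇒  m = 48² − 53·29 = 767
m = 767 > 0,  v_rel·d = 48 > 0  ⇒  inside

inside=yes margin=767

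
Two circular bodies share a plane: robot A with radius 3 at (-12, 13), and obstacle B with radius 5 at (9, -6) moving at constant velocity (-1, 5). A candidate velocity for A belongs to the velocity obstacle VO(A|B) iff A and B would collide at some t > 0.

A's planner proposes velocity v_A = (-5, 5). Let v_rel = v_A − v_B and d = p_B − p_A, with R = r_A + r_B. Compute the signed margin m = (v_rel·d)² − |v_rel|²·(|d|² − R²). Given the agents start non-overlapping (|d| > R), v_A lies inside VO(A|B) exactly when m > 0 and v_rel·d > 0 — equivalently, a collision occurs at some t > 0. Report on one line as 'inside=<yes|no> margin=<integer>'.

d = (21, -19),  |d|² = 802;  R = 3+5 = 8,  c = 802−8² = 738
v_rel = (-4, 0),  |v_rel|² = 16;  v_rel·d = (-4)·(21) + (0)·(-19) = -84
16·t² + 168·t + 738 = 0  ⇒  m = (-84)² − 16·738 = -4752
m = -4752 < 0,  v_rel·d = -84 < 0  ⇒  outside

inside=no margin=-4752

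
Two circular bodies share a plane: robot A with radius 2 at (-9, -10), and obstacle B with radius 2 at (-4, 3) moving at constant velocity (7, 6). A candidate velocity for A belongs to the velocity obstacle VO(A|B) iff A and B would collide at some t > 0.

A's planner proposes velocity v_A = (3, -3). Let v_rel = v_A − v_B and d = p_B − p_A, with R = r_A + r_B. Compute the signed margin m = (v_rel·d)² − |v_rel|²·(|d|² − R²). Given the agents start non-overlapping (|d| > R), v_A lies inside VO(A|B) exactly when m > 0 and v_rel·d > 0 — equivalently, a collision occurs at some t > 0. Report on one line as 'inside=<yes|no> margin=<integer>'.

d = (5, 13),  |d|² = 194;  R = 2+2 = 4,  c = 194−4² = 178
v_rel = (-4, -9),  |v_rel|² = 97;  v_rel·d = (-4)·(5) + (-9)·(13) = -137
97·t² + 274·t + 178 = 0  ⇒  m = (-137)² − 97·178 = 1503
m = 1503 > 0,  v_rel·d = -137 < 0  ⇒  outside

inside=no margin=1503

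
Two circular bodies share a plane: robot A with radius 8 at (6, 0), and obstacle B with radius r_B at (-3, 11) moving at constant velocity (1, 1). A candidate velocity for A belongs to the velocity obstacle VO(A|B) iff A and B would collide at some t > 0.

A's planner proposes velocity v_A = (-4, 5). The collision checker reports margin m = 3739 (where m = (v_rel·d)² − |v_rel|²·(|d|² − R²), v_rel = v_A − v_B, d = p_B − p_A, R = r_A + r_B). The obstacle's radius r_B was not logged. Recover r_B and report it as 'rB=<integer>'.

m = 3739
d = (-9, 11);  v_rel = (-5, 4),  |v_rel|² = 41
v_rel×d = (-5)·(11) − (4)·(-9) = -19
since m = R²·41 − (-19)²:  R² = (361 + 3739) / 41 = 100
R = √100 = 10  ⇒  r_B = 10 − 8 = 2

rB=2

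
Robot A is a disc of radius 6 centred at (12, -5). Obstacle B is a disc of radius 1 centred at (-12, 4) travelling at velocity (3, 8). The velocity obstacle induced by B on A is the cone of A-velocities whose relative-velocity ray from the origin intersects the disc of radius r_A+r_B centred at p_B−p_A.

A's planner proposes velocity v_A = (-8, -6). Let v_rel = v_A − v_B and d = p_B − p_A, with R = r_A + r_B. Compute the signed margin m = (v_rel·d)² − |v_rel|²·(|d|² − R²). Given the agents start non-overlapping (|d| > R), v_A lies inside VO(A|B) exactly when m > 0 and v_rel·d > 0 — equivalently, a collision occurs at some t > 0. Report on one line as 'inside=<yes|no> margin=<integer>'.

d = (-24, 9),  |d|² = 657;  R = 6+1 = 7,  c = 657−7² = 608
v_rel = (-11, -14),  |v_rel|² = 317;  v_rel·d = (-11)·(-24) + (-14)·(9) = 138
317·t² − 276·t + 608 = 0  ⇒  m = 138² − 317·608 = -173692
m = -173692 < 0,  v_rel·d = 138 > 0  ⇒  outside

inside=no margin=-173692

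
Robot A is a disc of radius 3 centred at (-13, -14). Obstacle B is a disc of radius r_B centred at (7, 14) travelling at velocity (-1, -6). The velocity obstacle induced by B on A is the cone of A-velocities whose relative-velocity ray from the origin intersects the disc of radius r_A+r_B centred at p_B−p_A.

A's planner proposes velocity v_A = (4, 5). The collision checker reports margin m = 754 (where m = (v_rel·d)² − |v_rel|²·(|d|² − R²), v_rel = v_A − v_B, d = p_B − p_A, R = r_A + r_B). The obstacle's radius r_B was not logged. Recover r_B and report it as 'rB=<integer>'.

m = 754
d = (20, 28);  v_rel = (5, 11),  |v_rel|² = 146
v_rel×d = (5)·(28) − (11)·(20) = -80
since m = R²·146 − (-80)²:  R² = (6400 + 754) / 146 = 49
R = √49 = 7  ⇒  r_B = 7 − 3 = 4

rB=4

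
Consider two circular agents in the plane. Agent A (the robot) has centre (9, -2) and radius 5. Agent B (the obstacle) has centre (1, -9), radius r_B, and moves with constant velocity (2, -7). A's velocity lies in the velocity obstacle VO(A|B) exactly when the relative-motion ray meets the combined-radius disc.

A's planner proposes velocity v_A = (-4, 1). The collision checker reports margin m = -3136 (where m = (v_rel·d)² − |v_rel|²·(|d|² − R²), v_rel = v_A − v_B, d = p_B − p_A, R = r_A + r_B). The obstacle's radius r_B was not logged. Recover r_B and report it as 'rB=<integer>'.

m = -3136
d = (-8, -7);  v_rel = (-6, 8),  |v_rel|² = 100
v_rel×d = (-6)·(-7) − (8)·(-8) = 106
since m = R²·100 − 106²:  R² = (11236 + -3136) / 100 = 81
R = √81 = 9  ⇒  r_B = 9 − 5 = 4

rB=4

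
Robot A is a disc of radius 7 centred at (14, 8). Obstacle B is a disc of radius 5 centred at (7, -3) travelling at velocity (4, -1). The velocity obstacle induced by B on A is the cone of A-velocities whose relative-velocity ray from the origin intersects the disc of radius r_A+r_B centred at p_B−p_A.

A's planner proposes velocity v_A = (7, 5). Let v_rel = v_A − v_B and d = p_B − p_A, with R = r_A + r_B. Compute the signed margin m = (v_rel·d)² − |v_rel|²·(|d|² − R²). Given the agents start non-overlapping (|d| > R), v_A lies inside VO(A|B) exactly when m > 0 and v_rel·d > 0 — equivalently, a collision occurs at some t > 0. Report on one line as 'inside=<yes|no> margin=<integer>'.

d = (-7, -11),  |d|² = 170;  R = 7+5 = 12,  c = 170−12² = 26
v_rel = (3, 6),  |v_rel|² = 45;  v_rel·d = (3)·(-7) + (6)·(-11) = -87
45·t² + 174·t + 26 = 0  ⇒  m = (-87)² − 45·26 = 6399
m = 6399 > 0,  v_rel·d = -87 < 0  ⇒  outside

inside=no margin=6399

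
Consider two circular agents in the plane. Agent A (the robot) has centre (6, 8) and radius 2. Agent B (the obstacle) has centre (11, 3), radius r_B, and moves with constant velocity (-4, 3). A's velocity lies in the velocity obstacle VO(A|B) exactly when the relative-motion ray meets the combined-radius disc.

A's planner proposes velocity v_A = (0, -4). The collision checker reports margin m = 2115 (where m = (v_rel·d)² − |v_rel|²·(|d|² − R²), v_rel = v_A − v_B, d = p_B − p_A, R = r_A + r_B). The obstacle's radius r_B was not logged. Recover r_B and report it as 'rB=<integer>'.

m = 2115
d = (5, -5);  v_rel = (4, -7),  |v_rel|² = 65
v_rel×d = (4)·(-5) − (-7)·(5) = 15
since m = R²·65 − 15²:  R² = (225 + 2115) / 65 = 36
R = √36 = 6  ⇒  r_B = 6 − 2 = 4

rB=4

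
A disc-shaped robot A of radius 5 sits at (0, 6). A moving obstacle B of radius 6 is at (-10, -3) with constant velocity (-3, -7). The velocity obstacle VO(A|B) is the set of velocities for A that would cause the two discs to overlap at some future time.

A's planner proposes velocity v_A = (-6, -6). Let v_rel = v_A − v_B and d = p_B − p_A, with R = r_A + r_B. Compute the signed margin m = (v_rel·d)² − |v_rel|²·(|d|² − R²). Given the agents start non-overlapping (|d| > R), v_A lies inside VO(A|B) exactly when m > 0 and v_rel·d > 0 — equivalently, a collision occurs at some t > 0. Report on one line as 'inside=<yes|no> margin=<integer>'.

d = (-10, -9),  |d|² = 181;  R = 5+6 = 11,  c = 181−11² = 60
v_rel = (-3, 1),  |v_rel|² = 10;  v_rel·d = (-3)·(-10) + (1)·(-9) = 21
10·t² − 42·t + 60 = 0  ⇒  m = 21² − 10·60 = -159
m = -159 < 0,  v_rel·d = 21 > 0  ⇒  outside

inside=no margin=-159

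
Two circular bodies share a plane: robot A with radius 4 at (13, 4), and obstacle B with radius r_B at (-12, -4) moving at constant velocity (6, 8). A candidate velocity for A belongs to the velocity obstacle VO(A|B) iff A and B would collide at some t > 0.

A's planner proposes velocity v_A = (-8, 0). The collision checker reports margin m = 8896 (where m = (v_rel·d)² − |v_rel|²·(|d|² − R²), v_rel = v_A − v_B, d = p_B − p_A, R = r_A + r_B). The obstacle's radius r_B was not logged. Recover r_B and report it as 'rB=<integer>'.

m = 8896
d = (-25, -8);  v_rel = (-14, -8),  |v_rel|² = 260
v_rel×d = (-14)·(-8) − (-8)·(-25) = -88
since m = R²·260 − (-88)²:  R² = (7744 + 8896) / 260 = 64
R = √64 = 8  ⇒  r_B = 8 − 4 = 4

rB=4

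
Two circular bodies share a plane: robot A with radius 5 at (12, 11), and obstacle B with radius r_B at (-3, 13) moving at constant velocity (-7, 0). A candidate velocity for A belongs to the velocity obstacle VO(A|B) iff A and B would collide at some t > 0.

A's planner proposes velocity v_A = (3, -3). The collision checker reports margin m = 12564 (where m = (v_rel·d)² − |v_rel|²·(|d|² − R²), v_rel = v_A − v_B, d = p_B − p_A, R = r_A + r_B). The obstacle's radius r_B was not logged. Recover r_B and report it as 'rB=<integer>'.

m = 12564
d = (-15, 2);  v_rel = (10, -3),  |v_rel|² = 109
v_rel×d = (10)·(2) − (-3)·(-15) = -25
since m = R²·109 − (-25)²:  R² = (625 + 12564) / 109 = 121
R = √121 = 11  ⇒  r_B = 11 − 5 = 6

rB=6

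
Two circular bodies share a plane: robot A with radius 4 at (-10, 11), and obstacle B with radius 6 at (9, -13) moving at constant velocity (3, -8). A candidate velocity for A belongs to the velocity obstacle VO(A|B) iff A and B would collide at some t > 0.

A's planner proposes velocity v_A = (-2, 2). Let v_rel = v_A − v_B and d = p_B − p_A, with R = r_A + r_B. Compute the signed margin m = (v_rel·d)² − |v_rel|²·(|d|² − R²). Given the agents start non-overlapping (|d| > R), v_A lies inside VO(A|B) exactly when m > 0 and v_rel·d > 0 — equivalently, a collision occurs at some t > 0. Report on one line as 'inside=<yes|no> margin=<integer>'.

d = (19, -24),  |d|² = 937;  R = 4+6 = 10,  c = 937−10² = 837
v_rel = (-5, 10),  |v_rel|² = 125;  v_rel·d = (-5)·(19) + (10)·(-24) = -335
125·t² + 670·t + 837 = 0  ⇒  m = (-335)² − 125·837 = 7600
m = 7600 > 0,  v_rel·d = -335 < 0  ⇒  outside

inside=no margin=7600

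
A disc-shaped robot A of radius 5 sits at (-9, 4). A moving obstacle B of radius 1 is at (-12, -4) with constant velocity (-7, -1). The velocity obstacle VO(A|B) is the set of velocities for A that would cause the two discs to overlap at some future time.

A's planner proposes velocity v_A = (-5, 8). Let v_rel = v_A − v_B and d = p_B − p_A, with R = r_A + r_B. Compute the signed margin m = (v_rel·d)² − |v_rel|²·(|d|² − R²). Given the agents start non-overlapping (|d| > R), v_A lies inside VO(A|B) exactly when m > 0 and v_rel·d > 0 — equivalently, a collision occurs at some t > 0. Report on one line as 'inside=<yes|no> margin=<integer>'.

d = (-3, -8),  |d|² = 73;  R = 5+1 = 6,  c = 73−6² = 37
v_rel = (2, 9),  |v_rel|² = 85;  v_rel·d = (2)·(-3) + (9)·(-8) = -78
85·t² + 156·t + 37 = 0  ⇒  m = (-78)² − 85·37 = 2939
m = 2939 > 0,  v_rel·d = -78 < 0  ⇒  outside

inside=no margin=2939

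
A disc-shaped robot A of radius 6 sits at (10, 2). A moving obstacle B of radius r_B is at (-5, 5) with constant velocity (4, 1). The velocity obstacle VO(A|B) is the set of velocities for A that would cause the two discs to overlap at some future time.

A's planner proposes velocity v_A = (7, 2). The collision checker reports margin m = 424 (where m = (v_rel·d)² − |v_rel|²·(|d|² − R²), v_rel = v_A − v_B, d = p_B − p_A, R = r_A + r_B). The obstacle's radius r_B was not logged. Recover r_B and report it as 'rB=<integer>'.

m = 424
d = (-15, 3);  v_rel = (3, 1),  |v_rel|² = 10
v_rel×d = (3)·(3) − (1)·(-15) = 24
since m = R²·10 − 24²:  R² = (576 + 424) / 10 = 100
R = √100 = 10  ⇒  r_B = 10 − 6 = 4

rB=4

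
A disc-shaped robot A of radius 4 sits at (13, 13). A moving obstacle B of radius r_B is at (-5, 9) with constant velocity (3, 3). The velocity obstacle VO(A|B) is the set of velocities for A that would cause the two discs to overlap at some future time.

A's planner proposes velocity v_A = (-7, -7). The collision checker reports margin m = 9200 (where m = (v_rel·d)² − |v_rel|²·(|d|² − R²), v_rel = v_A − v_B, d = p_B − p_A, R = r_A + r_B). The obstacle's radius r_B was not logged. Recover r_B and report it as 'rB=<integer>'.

m = 9200
d = (-18, -4);  v_rel = (-10, -10),  |v_rel|² = 200
v_rel×d = (-10)·(-4) − (-10)·(-18) = -140
since m = R²·200 − (-140)²:  R² = (19600 + 9200) / 200 = 144
R = √144 = 12  ⇒  r_B = 12 − 4 = 8

rB=8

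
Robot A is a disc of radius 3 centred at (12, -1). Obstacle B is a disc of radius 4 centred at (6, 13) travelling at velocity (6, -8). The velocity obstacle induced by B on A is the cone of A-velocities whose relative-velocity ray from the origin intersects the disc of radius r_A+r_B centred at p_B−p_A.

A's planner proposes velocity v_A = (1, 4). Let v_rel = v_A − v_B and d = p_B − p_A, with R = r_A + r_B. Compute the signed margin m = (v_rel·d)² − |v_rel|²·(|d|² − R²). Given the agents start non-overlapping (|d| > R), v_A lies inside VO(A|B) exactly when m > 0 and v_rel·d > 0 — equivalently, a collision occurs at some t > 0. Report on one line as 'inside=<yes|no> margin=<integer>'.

d = (-6, 14),  |d|² = 232;  R = 3+4 = 7,  c = 232−7² = 183
v_rel = (-5, 12),  |v_rel|² = 169;  v_rel·d = (-5)·(-6) + (12)·(14) = 198
169·t² − 396·t + 183 = 0  ⇒  m = 198² − 169·183 = 8277
m = 8277 > 0,  v_rel·d = 198 > 0  ⇒  inside

inside=yes margin=8277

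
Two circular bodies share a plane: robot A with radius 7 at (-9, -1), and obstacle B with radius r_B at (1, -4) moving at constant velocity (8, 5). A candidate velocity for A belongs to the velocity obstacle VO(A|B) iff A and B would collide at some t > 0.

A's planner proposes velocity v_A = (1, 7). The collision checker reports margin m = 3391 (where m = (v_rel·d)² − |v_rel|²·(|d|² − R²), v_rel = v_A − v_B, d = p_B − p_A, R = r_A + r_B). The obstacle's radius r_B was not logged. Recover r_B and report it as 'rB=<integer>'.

m = 3391
d = (10, -3);  v_rel = (-7, 2),  |v_rel|² = 53
v_rel×d = (-7)·(-3) − (2)·(10) = 1
since m = R²·53 − 1²:  R² = (1 + 3391) / 53 = 64
R = √64 = 8  ⇒  r_B = 8 − 7 = 1

rB=1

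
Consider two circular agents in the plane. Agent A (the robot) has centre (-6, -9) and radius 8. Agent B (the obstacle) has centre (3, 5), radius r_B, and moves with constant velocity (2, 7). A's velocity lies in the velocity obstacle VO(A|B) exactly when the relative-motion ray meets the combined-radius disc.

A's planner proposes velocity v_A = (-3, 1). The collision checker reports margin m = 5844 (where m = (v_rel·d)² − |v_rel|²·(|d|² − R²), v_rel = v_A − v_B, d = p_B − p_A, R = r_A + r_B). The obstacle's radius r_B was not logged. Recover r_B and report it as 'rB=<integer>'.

m = 5844
d = (9, 14);  v_rel = (-5, -6),  |v_rel|² = 61
v_rel×d = (-5)·(14) − (-6)·(9) = -16
since m = R²·61 − (-16)²:  R² = (256 + 5844) / 61 = 100
R = √100 = 10  ⇒  r_B = 10 − 8 = 2

rB=2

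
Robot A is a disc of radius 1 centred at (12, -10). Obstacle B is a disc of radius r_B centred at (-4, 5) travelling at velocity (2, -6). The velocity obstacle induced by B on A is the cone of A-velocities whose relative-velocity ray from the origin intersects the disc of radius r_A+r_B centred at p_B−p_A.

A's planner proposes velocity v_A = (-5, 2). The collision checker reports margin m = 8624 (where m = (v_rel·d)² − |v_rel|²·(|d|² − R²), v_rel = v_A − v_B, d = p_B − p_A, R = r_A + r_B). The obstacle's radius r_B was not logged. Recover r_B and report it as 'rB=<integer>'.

m = 8624
d = (-16, 15);  v_rel = (-7, 8),  |v_rel|² = 113
v_rel×d = (-7)·(15) − (8)·(-16) = 23
since m = R²·113 − 23²:  R² = (529 + 8624) / 113 = 81
R = √81 = 9  ⇒  r_B = 9 − 1 = 8

rB=8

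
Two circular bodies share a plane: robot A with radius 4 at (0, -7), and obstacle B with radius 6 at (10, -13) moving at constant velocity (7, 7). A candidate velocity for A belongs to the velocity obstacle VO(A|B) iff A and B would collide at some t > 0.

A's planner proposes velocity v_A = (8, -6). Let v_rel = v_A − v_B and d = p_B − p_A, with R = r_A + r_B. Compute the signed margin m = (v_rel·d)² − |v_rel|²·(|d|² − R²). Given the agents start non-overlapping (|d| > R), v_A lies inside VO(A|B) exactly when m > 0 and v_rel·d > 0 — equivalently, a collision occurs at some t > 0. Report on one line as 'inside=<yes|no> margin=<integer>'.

d = (10, -6),  |d|² = 136;  R = 4+6 = 10,  c = 136−10² = 36
v_rel = (1, -13),  |v_rel|² = 170;  v_rel·d = (1)·(10) + (-13)·(-6) = 88
170·t² − 176·t + 36 = 0  ⇒  m = 88² − 170·36 = 1624
m = 1624 > 0,  v_rel·d = 88 > 0  ⇒  inside

inside=yes margin=1624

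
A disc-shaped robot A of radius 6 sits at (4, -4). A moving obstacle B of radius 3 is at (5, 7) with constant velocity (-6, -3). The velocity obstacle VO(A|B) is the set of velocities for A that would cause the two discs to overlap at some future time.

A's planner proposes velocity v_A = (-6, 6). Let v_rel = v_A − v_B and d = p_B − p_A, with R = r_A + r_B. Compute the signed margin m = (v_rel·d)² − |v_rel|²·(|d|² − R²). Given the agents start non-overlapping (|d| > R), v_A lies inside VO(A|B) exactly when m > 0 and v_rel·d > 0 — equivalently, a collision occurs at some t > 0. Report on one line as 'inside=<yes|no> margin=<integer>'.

d = (1, 11),  |d|² = 122;  R = 6+3 = 9,  c = 122−9² = 41
v_rel = (0, 9),  |v_rel|² = 81;  v_rel·d = (0)·(1) + (9)·(11) = 99
81·t² − 198·t + 41 = 0  ⇒  m = 99² − 81·41 = 6480
m = 6480 > 0,  v_rel·d = 99 > 0  ⇒  inside

inside=yes margin=6480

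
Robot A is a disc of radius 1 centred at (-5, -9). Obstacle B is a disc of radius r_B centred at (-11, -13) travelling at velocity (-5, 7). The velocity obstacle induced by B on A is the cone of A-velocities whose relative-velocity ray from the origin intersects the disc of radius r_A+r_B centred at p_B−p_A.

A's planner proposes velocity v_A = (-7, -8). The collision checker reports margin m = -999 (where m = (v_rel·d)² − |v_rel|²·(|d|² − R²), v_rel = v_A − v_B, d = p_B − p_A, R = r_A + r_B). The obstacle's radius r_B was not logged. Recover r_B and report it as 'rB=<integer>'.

m = -999
d = (-6, -4);  v_rel = (-2, -15),  |v_rel|² = 229
v_rel×d = (-2)·(-4) − (-15)·(-6) = -82
since m = R²·229 − (-82)²:  R² = (6724 + -999) / 229 = 25
R = √25 = 5  ⇒  r_B = 5 − 1 = 4

rB=4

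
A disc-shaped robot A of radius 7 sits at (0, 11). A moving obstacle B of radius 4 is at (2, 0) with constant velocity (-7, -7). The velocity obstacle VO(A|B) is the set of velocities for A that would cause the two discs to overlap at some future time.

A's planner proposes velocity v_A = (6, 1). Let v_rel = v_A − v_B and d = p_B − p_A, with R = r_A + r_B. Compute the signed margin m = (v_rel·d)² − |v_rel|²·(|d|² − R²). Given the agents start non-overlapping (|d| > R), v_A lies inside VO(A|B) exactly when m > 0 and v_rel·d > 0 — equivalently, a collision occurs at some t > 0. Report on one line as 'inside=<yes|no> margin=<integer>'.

d = (2, -11),  |d|² = 125;  R = 7+4 = 11,  c = 125−11² = 4
v_rel = (13, 8),  |v_rel|² = 233;  v_rel·d = (13)·(2) + (8)·(-11) = -62
233·t² + 124·t + 4 = 0  ⇒  m = (-62)² − 233·4 = 2912
m = 2912 > 0,  v_rel·d = -62 < 0  ⇒  outside

inside=no margin=2912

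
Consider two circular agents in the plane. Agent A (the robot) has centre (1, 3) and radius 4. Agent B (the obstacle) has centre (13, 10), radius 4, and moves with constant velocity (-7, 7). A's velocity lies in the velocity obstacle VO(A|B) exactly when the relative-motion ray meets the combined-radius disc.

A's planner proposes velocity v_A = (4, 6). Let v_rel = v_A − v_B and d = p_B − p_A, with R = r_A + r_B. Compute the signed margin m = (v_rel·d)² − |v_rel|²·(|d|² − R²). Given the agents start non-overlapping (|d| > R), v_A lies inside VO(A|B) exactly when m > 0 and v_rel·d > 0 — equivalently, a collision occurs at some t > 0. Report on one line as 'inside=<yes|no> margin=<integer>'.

d = (12, 7),  |d|² = 193;  R = 4+4 = 8,  c = 193−8² = 129
v_rel = (11, -1),  |v_rel|² = 122;  v_rel·d = (11)·(12) + (-1)·(7) = 125
122·t² − 250·t + 129 = 0  ⇒  m = 125² − 122·129 = -113
m = -113 < 0,  v_rel·d = 125 > 0  ⇒  outside

inside=no margin=-113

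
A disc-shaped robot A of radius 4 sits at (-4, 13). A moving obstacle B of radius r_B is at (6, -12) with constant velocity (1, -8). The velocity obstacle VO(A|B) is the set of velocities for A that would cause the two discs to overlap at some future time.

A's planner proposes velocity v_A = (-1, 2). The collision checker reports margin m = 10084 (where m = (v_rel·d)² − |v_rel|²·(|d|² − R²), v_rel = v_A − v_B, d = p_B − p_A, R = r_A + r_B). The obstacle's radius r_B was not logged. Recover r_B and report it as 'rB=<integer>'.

m = 10084
d = (10, -25);  v_rel = (-2, 10),  |v_rel|² = 104
v_rel×d = (-2)·(-25) − (10)·(10) = -50
since m = R²·104 − (-50)²:  R² = (2500 + 10084) / 104 = 121
R = √121 = 11  ⇒  r_B = 11 − 4 = 7

rB=7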